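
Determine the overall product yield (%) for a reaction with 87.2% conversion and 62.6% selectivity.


Overall yield = conversion (%) * selectivity (%) / 100
Conversion = 87.2%, Selectivity = 62.6%
Y = 87.2 * 62.6 / 100
= 54.5872 %

54.5872 %


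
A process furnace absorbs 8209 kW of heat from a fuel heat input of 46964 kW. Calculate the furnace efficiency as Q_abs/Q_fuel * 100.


Furnace efficiency = Q_absorbed / Q_fuel * 100
= 8209 / 46964 * 100 = 17.48

17.48 %


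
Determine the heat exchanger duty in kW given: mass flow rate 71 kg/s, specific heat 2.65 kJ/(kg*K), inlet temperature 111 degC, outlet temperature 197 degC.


Q = m_dot * cp * delta_T
delta_T = 197 - 111 = 86 K
Q = 71 * 2.65 * 86
= 188.15 * 86
= 16180.9 kW

16180.9 kW


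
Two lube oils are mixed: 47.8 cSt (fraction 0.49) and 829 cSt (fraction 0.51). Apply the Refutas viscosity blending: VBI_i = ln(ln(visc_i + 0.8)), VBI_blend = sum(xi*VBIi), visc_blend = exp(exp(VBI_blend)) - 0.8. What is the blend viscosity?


Refutas method: VBN_i = 14.534*ln(ln(visc_i + 0.8)) + 10.975, blended linearly by mass fraction; since VBN is linear in VBI_i = ln(ln(visc_i + 0.8)) and the fractions sum to 1, blend VBI directly: visc = exp(exp(VBI_blend)) - 0.8
VBI_1 = ln(ln(47.8 + 0.8)) = 1.35677
VBI_2 = ln(ln(829 + 0.8)) = 1.90526
VBI_blend = 0.49 * 1.35677 + 0.51 * 1.90526 = 1.6365
visc_blend = exp(exp(1.6365)) - 0.8 = 169.4

169.4 cSt


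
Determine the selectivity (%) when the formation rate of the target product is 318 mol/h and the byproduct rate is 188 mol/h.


Selectivity = desired / (desired + undesired) * 100
Total products = 318 + 188 = 506 mol/h
S = 318 / 506 * 100
= 0.6285 * 100
= 62.85 %

62.85 %


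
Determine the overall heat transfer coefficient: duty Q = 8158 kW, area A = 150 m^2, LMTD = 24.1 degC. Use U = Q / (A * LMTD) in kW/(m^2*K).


From Q = U*A*LMTD, U = Q / (A * LMTD)
U = 8158 / (150 * 24.1) = 8158 / 3615 = 2.257

2.257 kW/(m^2*K)


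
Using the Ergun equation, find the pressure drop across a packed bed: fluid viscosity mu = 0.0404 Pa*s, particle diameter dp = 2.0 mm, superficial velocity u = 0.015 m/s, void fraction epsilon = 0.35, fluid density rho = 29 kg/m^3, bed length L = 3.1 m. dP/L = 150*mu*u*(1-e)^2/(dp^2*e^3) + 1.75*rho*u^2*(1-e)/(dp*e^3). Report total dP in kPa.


dp = 2.0 mm = 0.002 m
Viscous term = 150*0.0404*0.015*(1-0.35)^2 / (0.002^2*0.35^3) = 223937
Inertial term = 1.75*29*0.015^2*(1-0.35) / (0.002*0.35^3) = 86.5561
dP/L = 223937 + 86.5561 = 224024 Pa/m
dP = 224024 * 3.1 / 1000 = 694.5 kPa

694.5 kPa


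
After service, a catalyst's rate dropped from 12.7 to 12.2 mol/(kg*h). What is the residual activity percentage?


Activity (%) = (rate_used / rate_fresh) * 100
rate_used = 12.2, rate_fresh = 12.7
= (12.2 / 12.7) * 100
= 0.9606 * 100 = 96.06

96.06 %


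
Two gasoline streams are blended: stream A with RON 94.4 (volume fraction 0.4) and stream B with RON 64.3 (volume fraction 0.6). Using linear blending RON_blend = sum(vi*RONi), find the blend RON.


Linear blending: RON_blend = sum(vi * RONi)
Contribution 1: 0.4 * 94.4 = 37.76
Contribution 2: 0.6 * 64.3 = 38.58
RON_blend = 37.76 + 38.58 = 76.34

76.34


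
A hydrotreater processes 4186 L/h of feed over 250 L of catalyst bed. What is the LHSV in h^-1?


LHSV = volumetric feed rate / catalyst volume
= 4186 L/h / 250 L
= 16.74 h^-1

16.74 h^-1


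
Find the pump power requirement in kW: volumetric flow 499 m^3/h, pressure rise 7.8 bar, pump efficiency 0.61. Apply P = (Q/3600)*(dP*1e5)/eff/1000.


Q = 499 / 3600 = 0.138611 m^3/s
P = 0.138611 * (7.8 * 1e5) / 0.61 / 1000 = 177.2

177.2 kW


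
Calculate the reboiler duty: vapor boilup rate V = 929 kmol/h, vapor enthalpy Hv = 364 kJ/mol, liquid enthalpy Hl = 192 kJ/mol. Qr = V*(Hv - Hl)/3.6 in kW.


Qr = 929 * (364 - 192) / 3.6 = 929 * 172 / 3.6 = 44390

44390 kW


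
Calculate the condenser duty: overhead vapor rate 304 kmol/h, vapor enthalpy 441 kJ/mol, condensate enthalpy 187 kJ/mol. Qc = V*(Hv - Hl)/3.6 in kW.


Qc = 304 * (441 - 187) / 3.6 = 304 * 254 / 3.6 = 21450

21450 kW


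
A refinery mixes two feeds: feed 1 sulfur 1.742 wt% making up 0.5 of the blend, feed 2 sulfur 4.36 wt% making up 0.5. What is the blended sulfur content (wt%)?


Linear sulfur blending: S_blend = x1*S1 + x2*S2
Contribution 1: 0.5 * 1.742 = 0.871 wt%
Contribution 2: 0.5 * 4.36 = 2.18 wt%
S_blend = 0.871 + 2.18 = 3.051

3.051 wt%


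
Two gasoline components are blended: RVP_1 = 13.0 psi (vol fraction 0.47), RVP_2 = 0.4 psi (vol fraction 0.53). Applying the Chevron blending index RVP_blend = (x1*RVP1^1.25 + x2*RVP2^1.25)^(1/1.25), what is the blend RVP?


Chevron index: RVP_blend = (sum xi*RVPi^1.25)^(1/1.25)
RVP^1.25 terms: 0.47 * 13.0^1.25 + 0.53 * 0.4^1.25 = 11.7704
RVP_blend = 11.7704^(1/1.25) = 7.188

7.188 psi


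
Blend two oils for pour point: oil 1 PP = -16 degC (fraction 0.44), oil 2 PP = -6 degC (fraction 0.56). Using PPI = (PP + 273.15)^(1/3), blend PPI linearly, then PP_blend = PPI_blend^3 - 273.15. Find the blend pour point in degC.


PPI_1 = (-16 + 273.15)^(1/3) = 6.359098
PPI_2 = (-6 + 273.15)^(1/3) = 6.440482
PPI_blend = 0.44 * 6.359098 + 0.56 * 6.440482 = 6.404673
PP_blend = 6.404673^3 - 273.15 = 262.7186 - 273.15 = -10.43

-10.43 degC


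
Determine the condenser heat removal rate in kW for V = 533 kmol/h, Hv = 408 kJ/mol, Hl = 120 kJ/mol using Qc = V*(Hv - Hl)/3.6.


Qc = 533 * (408 - 120) / 3.6 = 533 * 288 / 3.6 = 42640

42640 kW


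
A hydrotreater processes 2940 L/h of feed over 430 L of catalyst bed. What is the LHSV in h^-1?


LHSV = volumetric feed rate / catalyst volume
= 2940 L/h / 430 L
= 6.837 h^-1

6.837 h^-1


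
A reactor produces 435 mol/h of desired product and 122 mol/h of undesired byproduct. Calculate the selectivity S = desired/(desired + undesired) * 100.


Selectivity = desired / (desired + undesired) * 100
Total products = 435 + 122 = 557 mol/h
S = 435 / 557 * 100
= 0.7810 * 100
= 78.10 %

78.10 %


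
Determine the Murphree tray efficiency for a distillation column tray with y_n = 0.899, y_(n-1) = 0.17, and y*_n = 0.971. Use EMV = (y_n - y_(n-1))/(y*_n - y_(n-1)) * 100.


Murphree vapor efficiency: EMV = (y_n - y_(n-1)) / (y*_n - y_(n-1)) * 100
EMV = (0.899 - 0.17) / (0.971 - 0.17) * 100 = 0.729 / 0.801 * 100 = 91.01

91.01 %


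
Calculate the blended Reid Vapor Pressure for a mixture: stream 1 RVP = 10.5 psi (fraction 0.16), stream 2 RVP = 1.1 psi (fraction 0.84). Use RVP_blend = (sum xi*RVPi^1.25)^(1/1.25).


Chevron index: RVP_blend = (sum xi*RVPi^1.25)^(1/1.25)
RVP^1.25 terms: 0.16 * 10.5^1.25 + 0.84 * 1.1^1.25 = 3.97045
RVP_blend = 3.97045^(1/1.25) = 3.014

3.014 psi


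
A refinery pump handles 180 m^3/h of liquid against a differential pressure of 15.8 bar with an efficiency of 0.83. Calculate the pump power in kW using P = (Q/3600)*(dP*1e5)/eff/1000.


Q = 180 / 3600 = 0.05 m^3/s
P = 0.05 * (15.8 * 1e5) / 0.83 / 1000 = 95.18

95.18 kW


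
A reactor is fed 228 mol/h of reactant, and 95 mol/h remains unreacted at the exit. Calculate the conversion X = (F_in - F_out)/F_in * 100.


X = (F_in - F_out) / F_in * 100
Moles reacted = 228 - 95 = 133
X = 133 / 228 * 100
= 0.5833 * 100
= 58.33 %

58.33 %


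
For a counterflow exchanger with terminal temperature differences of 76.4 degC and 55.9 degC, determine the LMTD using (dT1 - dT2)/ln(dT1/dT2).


LMTD = (dT1 - dT2) / ln(dT1/dT2)
= (76.4 - 55.9) / ln(76.4 / 55.9) = 20.5 / 0.312418 = 65.62

65.62 degC


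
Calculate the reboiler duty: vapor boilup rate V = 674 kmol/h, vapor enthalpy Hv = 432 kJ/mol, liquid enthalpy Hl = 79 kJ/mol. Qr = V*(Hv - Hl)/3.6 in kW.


Qr = 674 * (432 - 79) / 3.6 = 674 * 353 / 3.6 = 66090

66090 kW


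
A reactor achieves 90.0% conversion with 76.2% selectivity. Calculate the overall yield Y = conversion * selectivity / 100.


Overall yield = conversion (%) * selectivity (%) / 100
Conversion = 90.0%, Selectivity = 76.2%
Y = 90.0 * 76.2 / 100
= 68.58 %

68.58 %


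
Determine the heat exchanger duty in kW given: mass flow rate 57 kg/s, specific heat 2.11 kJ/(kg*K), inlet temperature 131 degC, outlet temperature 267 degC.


Q = m_dot * cp * delta_T
delta_T = 267 - 131 = 136 K
Q = 57 * 2.11 * 136
= 120.27 * 136
= 16356.72 kW

16356.72 kW


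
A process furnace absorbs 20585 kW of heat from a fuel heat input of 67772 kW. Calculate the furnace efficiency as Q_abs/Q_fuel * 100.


Furnace efficiency = Q_absorbed / Q_fuel * 100
= 20585 / 67772 * 100 = 30.37

30.37 %


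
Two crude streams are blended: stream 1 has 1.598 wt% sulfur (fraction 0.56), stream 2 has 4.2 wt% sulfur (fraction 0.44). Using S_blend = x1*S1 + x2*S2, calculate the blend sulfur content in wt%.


Linear sulfur blending: S_blend = x1*S1 + x2*S2
Contribution 1: 0.56 * 1.598 = 0.89488 wt%
Contribution 2: 0.44 * 4.2 = 1.848 wt%
S_blend = 0.89488 + 1.848 = 2.74288

2.74288 wt%


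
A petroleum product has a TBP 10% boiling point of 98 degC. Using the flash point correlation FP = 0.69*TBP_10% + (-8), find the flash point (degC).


FP = 0.69 * 98 + (-8) = 59.62

59.62 degC


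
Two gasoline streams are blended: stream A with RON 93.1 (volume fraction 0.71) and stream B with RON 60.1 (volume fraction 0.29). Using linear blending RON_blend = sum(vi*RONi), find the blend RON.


Linear blending: RON_blend = sum(vi * RONi)
Contribution 1: 0.71 * 93.1 = 66.101
Contribution 2: 0.29 * 60.1 = 17.429
RON_blend = 66.101 + 17.429 = 83.53

83.53


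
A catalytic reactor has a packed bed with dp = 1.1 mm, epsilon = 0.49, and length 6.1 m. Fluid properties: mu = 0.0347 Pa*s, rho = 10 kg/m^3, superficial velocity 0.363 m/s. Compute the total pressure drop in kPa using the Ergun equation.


dp = 1.1 mm = 0.0011 m
Viscous term = 150*0.0347*0.363*(1-0.49)^2 / (0.0011^2*0.49^3) = 3452190
Inertial term = 1.75*10*0.363^2*(1-0.49) / (0.0011*0.49^3) = 9087.42
dP/L = 3452190 + 9087.42 = 3461280 Pa/m
dP = 3461280 * 6.1 / 1000 = 21110 kPa

21110 kPa


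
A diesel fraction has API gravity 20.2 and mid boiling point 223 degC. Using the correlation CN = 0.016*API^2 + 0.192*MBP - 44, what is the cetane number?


CN = 0.016 * 20.2^2 + 0.192 * 223 - 44
CN = 6.52864 + 42.816 - 44 = 5.34464

5.34464


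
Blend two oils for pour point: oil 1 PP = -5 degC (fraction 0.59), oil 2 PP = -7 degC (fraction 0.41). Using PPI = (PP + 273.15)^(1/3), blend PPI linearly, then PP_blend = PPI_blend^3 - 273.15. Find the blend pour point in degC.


PPI_1 = (-5 + 273.15)^(1/3) = 6.448508
PPI_2 = (-7 + 273.15)^(1/3) = 6.432436
PPI_blend = 0.59 * 6.448508 + 0.41 * 6.432436 = 6.441918
PP_blend = 6.441918^3 - 273.15 = 267.3287 - 273.15 = -5.82

-5.82 degC


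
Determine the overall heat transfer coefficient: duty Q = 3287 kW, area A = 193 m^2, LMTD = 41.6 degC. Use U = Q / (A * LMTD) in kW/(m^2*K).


From Q = U*A*LMTD, U = Q / (A * LMTD)
U = 3287 / (193 * 41.6) = 3287 / 8028.8 = 0.4094

0.4094 kW/(m^2*K)


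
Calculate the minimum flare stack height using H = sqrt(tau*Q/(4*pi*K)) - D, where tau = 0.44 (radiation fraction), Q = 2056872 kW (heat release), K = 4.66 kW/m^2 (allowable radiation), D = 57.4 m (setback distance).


tau*Q/(4*pi*K) = 0.44 * 2056872 / (4 * pi * 4.66) = 15454.8
sqrt(15454.8) = 124.317
H = 124.317 - 57.4 = 66.92

66.92 m


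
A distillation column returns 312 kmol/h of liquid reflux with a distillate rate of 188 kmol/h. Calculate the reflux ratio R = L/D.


Reflux ratio definition: R = L / D (liquid returned / distillate withdrawn)
L = 312 kmol/h, D = 188 kmol/h
R = 312 / 188 = 1.660

1.660


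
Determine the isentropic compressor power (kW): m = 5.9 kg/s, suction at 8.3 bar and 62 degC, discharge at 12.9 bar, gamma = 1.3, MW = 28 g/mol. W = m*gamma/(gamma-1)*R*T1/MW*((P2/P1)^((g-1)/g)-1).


Isentropic work: W = m*(gamma/(gamma-1))*(R*T1/MW)*((P2/P1)^((gamma-1)/gamma) - 1)
T1 = 62 + 273.15 = 335.15 K
Pressure ratio = 12.9 / 8.3 = 1.55422
Exponent = (1.3 - 1)/1.3 = 0.230769
(P2/P1)^exp - 1 = 1.55422^0.230769 - 1 = 0.107121
W = 5.9 * 1.3 / 0.3 * 8.314 * 335.15 / 28 * 0.107121 = 272.5

272.5 kW


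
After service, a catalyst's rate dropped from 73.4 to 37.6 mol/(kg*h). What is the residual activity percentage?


Activity (%) = (rate_used / rate_fresh) * 100
rate_used = 37.6, rate_fresh = 73.4
= (37.6 / 73.4) * 100
= 0.5123 * 100 = 51.23

51.23 %


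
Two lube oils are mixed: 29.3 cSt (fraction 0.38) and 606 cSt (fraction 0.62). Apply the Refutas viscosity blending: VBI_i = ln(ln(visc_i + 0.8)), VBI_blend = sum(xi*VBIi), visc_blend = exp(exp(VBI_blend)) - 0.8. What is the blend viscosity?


Refutas method: VBN_i = 14.534*ln(ln(visc_i + 0.8)) + 10.975, blended linearly by mass fraction; since VBN is linear in VBI_i = ln(ln(visc_i + 0.8)) and the fractions sum to 1, blend VBI directly: visc = exp(exp(VBI_blend)) - 0.8
VBI_1 = ln(ln(29.3 + 0.8)) = 1.22511
VBI_2 = ln(ln(606 + 0.8)) = 1.85758
VBI_blend = 0.38 * 1.22511 + 0.62 * 1.85758 = 1.61724
visc_blend = exp(exp(1.61724)) - 0.8 = 153.5

153.5 cSt


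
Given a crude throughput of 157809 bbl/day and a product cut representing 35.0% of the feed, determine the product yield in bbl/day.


Crude throughput = 157809 bbl/day
Fraction yield = 35.0%
yield = throughput * fraction / 100
yield = 157809 * 35.0 / 100 = 55233.15

55233.15 bbl/day


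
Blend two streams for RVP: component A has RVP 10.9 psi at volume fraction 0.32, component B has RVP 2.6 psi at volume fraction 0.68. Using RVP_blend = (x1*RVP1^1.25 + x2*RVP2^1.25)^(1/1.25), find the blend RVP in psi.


Chevron index: RVP_blend = (sum xi*RVPi^1.25)^(1/1.25)
RVP^1.25 terms: 0.32 * 10.9^1.25 + 0.68 * 2.6^1.25 = 8.58277
RVP_blend = 8.58277^(1/1.25) = 5.583

5.583 psi


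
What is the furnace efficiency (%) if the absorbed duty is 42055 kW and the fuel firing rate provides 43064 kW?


Furnace efficiency = Q_absorbed / Q_fuel * 100
= 42055 / 43064 * 100 = 97.66

97.66 %


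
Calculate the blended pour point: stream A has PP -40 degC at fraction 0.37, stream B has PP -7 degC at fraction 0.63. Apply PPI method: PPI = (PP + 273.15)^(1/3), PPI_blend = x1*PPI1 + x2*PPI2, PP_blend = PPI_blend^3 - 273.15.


PPI_1 = (-40 + 273.15)^(1/3) = 6.15477
PPI_2 = (-7 + 273.15)^(1/3) = 6.432436
PPI_blend = 0.37 * 6.15477 + 0.63 * 6.432436 = 6.3297
PP_blend = 6.3297^3 - 273.15 = 253.6001 - 273.15 = -19.55

-19.55 degC


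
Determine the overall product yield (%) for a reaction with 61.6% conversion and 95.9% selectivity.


Overall yield = conversion (%) * selectivity (%) / 100
Conversion = 61.6%, Selectivity = 95.9%
Y = 61.6 * 95.9 / 100
= 59.0744 %

59.0744 %


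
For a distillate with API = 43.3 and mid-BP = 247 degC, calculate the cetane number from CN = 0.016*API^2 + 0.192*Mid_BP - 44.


CN = 0.016 * 43.3^2 + 0.192 * 247 - 44
CN = 29.99824 + 47.424 - 44 = 33.42224

33.42224


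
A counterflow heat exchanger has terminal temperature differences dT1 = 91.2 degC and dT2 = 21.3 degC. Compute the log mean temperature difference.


LMTD = (dT1 - dT2) / ln(dT1/dT2)
= (91.2 - 21.3) / ln(91.2 / 21.3) = 69.9 / 1.45435 = 48.06

48.06 degC


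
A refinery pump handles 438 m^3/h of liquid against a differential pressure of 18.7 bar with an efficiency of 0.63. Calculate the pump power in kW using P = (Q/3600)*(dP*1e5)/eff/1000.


Q = 438 / 3600 = 0.121667 m^3/s
P = 0.121667 * (18.7 * 1e5) / 0.63 / 1000 = 361.1

361.1 kW


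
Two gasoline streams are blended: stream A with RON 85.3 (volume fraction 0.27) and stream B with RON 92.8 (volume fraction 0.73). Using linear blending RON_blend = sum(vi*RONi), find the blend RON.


Linear blending: RON_blend = sum(vi * RONi)
Contribution 1: 0.27 * 85.3 = 23.031
Contribution 2: 0.73 * 92.8 = 67.744
RON_blend = 23.031 + 67.744 = 90.775

90.775


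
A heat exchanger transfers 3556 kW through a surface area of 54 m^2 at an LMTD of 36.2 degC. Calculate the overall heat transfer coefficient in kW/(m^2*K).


From Q = U*A*LMTD, U = Q / (A * LMTD)
U = 3556 / (54 * 36.2) = 3556 / 1954.8 = 1.819

1.819 kW/(m^2*K)


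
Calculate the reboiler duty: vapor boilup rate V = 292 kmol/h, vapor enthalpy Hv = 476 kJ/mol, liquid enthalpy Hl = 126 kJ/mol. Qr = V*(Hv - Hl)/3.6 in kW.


Qr = 292 * (476 - 126) / 3.6 = 292 * 350 / 3.6 = 28390

28390 kW


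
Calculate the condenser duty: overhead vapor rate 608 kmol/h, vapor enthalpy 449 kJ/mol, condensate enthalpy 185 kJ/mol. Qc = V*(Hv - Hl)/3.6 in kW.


Qc = 608 * (449 - 185) / 3.6 = 608 * 264 / 3.6 = 44590

44590 kW


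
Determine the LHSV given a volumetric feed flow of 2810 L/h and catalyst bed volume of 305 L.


LHSV = volumetric feed rate / catalyst volume
= 2810 L/h / 305 L
= 9.213 h^-1

9.213 h^-1


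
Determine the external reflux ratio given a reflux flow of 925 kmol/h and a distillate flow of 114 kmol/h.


Reflux ratio definition: R = L / D (liquid returned / distillate withdrawn)
L = 925 kmol/h, D = 114 kmol/h
R = 925 / 114 = 8.114

8.114


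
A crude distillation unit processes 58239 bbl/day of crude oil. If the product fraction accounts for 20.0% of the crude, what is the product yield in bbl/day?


Crude throughput = 58239 bbl/day
Fraction yield = 20.0%
yield = throughput * fraction / 100
yield = 58239 * 20.0 / 100 = 11647.8

11647.8 bbl/day


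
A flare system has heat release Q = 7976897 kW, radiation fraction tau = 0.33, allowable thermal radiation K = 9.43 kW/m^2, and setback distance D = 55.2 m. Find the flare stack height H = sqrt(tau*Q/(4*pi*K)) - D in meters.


tau*Q/(4*pi*K) = 0.33 * 7976897 / (4 * pi * 9.43) = 22214
sqrt(22214) = 149.044
H = 149.044 - 55.2 = 93.84

93.84 m


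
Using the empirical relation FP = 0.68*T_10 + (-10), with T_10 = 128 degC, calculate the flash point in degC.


FP = 0.68 * 128 + (-10) = 77.04

77.04 degC


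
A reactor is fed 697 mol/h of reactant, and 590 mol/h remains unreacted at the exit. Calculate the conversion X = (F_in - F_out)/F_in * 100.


X = (F_in - F_out) / F_in * 100
Moles reacted = 697 - 590 = 107
X = 107 / 697 * 100
= 0.1535 * 100
= 15.35 %

15.35 %


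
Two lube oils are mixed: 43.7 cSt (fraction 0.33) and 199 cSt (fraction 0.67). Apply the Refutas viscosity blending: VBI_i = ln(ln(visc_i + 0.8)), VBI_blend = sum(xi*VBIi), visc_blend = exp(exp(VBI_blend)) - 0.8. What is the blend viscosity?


Refutas method: VBN_i = 14.534*ln(ln(visc_i + 0.8)) + 10.975, blended linearly by mass fraction; since VBN is linear in VBI_i = ln(ln(visc_i + 0.8)) and the fractions sum to 1, blend VBI directly: visc = exp(exp(VBI_blend)) - 0.8
VBI_1 = ln(ln(43.7 + 0.8)) = 1.33381
VBI_2 = ln(ln(199 + 0.8)) = 1.6672
VBI_blend = 0.33 * 1.33381 + 0.67 * 1.6672 = 1.55718
visc_blend = exp(exp(1.55718)) - 0.8 = 114.3

114.3 cSt


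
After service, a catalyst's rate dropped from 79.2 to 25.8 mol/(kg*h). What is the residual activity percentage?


Activity (%) = (rate_used / rate_fresh) * 100
rate_used = 25.8, rate_fresh = 79.2
= (25.8 / 79.2) * 100
= 0.3258 * 100 = 32.58

32.58 %


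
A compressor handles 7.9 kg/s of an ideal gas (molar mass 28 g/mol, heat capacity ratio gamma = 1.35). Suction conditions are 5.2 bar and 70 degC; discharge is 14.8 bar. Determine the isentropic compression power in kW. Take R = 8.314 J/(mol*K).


Isentropic work: W = m*(gamma/(gamma-1))*(R*T1/MW)*((P2/P1)^((gamma-1)/gamma) - 1)
T1 = 70 + 273.15 = 343.15 K
Pressure ratio = 14.8 / 5.2 = 2.84615
Exponent = (1.35 - 1)/1.35 = 0.259259
(P2/P1)^exp - 1 = 2.84615^0.259259 - 1 = 0.311506
W = 7.9 * 1.35 / 0.35 * 8.314 * 343.15 / 28 * 0.311506 = 967.2

967.2 kW


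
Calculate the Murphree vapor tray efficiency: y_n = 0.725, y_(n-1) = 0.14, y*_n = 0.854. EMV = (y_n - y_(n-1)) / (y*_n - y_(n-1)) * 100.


Murphree vapor efficiency: EMV = (y_n - y_(n-1)) / (y*_n - y_(n-1)) * 100
EMV = (0.725 - 0.14) / (0.854 - 0.14) * 100 = 0.585 / 0.714 * 100 = 81.93

81.93 %


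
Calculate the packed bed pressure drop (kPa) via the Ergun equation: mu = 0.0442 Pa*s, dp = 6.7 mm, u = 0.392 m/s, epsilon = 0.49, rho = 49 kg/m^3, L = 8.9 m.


dp = 6.7 mm = 0.0067 m
Viscous term = 150*0.0442*0.392*(1-0.49)^2 / (0.0067^2*0.49^3) = 127998
Inertial term = 1.75*49*0.392^2*(1-0.49) / (0.0067*0.49^3) = 8525.37
dP/L = 127998 + 8525.37 = 136523 Pa/m
dP = 136523 * 8.9 / 1000 = 1215 kPa

1215 kPa


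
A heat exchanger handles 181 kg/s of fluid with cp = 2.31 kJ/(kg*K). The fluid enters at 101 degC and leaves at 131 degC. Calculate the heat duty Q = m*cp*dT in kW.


Q = m_dot * cp * delta_T
delta_T = 131 - 101 = 30 K
Q = 181 * 2.31 * 30
= 418.11 * 30
= 12543.3 kW

12543.3 kW


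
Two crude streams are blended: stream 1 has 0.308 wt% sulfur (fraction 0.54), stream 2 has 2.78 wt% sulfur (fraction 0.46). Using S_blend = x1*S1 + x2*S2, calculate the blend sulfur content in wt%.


Linear sulfur blending: S_blend = x1*S1 + x2*S2
Contribution 1: 0.54 * 0.308 = 0.16632 wt%
Contribution 2: 0.46 * 2.78 = 1.2788 wt%
S_blend = 0.16632 + 1.2788 = 1.44512

1.44512 wt%


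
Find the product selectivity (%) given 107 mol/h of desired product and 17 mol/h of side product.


Selectivity = desired / (desired + undesired) * 100
Total products = 107 + 17 = 124 mol/h
S = 107 / 124 * 100
= 0.8629 * 100
= 86.29 %

86.29 %


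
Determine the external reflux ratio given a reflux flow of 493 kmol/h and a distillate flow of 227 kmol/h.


Reflux ratio definition: R = L / D (liquid returned / distillate withdrawn)
L = 493 kmol/h, D = 227 kmol/h
R = 493 / 227 = 2.172

2.172


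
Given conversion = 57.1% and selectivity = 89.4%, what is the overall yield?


Overall yield = conversion (%) * selectivity (%) / 100
Conversion = 57.1%, Selectivity = 89.4%
Y = 57.1 * 89.4 / 100
= 51.0474 %

51.0474 %


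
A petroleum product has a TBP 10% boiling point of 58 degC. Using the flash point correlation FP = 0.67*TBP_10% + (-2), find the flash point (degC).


FP = 0.67 * 58 + (-2) = 36.86

36.86 degC


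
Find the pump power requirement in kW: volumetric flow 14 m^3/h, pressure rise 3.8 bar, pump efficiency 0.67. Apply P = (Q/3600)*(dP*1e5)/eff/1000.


Q = 14 / 3600 = 0.00388889 m^3/s
P = 0.00388889 * (3.8 * 1e5) / 0.67 / 1000 = 2.206

2.206 kW


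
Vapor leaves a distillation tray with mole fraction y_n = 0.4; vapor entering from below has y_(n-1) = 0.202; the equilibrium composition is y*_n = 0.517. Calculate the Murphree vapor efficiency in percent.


Murphree vapor efficiency: EMV = (y_n - y_(n-1)) / (y*_n - y_(n-1)) * 100
EMV = (0.4 - 0.202) / (0.517 - 0.202) * 100 = 0.198 / 0.315 * 100 = 62.86

62.86 %


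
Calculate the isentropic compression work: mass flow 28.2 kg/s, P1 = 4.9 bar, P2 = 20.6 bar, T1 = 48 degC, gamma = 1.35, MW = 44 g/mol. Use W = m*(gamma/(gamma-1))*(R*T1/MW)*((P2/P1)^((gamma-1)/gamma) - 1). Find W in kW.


Isentropic work: W = m*(gamma/(gamma-1))*(R*T1/MW)*((P2/P1)^((gamma-1)/gamma) - 1)
T1 = 48 + 273.15 = 321.15 K
Pressure ratio = 20.6 / 4.9 = 4.20408
Exponent = (1.35 - 1)/1.35 = 0.259259
(P2/P1)^exp - 1 = 4.20408^0.259259 - 1 = 0.451083
W = 28.2 * 1.35 / 0.35 * 8.314 * 321.15 / 44 * 0.451083 = 2977

2977 kW


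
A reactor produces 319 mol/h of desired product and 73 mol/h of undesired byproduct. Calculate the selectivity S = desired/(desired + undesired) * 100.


Selectivity = desired / (desired + undesired) * 100
Total products = 319 + 73 = 392 mol/h
S = 319 / 392 * 100
= 0.8138 * 100
= 81.38 %

81.38 %


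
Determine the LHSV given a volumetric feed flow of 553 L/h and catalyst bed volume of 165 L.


LHSV = volumetric feed rate / catalyst volume
= 553 L/h / 165 L
= 3.352 h^-1

3.352 h^-1


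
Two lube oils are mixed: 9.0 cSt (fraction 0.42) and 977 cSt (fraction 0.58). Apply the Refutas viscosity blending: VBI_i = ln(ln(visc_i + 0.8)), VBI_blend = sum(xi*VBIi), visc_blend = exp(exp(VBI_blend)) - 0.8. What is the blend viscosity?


Refutas method: VBN_i = 14.534*ln(ln(visc_i + 0.8)) + 10.975, blended linearly by mass fraction; since VBN is linear in VBI_i = ln(ln(visc_i + 0.8)) and the fractions sum to 1, blend VBI directly: visc = exp(exp(VBI_blend)) - 0.8
VBI_1 = ln(ln(9.0 + 0.8)) = 0.82522
VBI_2 = ln(ln(977 + 0.8)) = 1.92939
VBI_blend = 0.42 * 0.82522 + 0.58 * 1.92939 = 1.46564
visc_blend = exp(exp(1.46564)) - 0.8 = 75.17

75.17 cSt


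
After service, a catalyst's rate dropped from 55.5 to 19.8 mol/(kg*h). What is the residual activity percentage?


Activity (%) = (rate_used / rate_fresh) * 100
rate_used = 19.8, rate_fresh = 55.5
= (19.8 / 55.5) * 100
= 0.3568 * 100 = 35.68

35.68 %


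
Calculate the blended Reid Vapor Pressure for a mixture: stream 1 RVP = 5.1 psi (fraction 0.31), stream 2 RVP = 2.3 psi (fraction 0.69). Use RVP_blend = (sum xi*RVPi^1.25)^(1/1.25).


Chevron index: RVP_blend = (sum xi*RVPi^1.25)^(1/1.25)
RVP^1.25 terms: 0.31 * 5.1^1.25 + 0.69 * 2.3^1.25 = 4.33026
RVP_blend = 4.33026^(1/1.25) = 3.230

3.230 psi


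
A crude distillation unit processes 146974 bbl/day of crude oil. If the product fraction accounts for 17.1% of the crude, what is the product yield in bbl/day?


Crude throughput = 146974 bbl/day
Fraction yield = 17.1%
yield = throughput * fraction / 100
yield = 146974 * 17.1 / 100 = 25132.554

25132.554 bbl/day


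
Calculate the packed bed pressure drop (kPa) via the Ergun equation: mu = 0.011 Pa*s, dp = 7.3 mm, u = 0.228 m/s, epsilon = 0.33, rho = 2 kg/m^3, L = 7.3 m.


dp = 7.3 mm = 0.0073 m
Viscous term = 150*0.011*0.228*(1-0.33)^2 / (0.0073^2*0.33^3) = 88182.2
Inertial term = 1.75*2*0.228^2*(1-0.33) / (0.0073*0.33^3) = 464.673
dP/L = 88182.2 + 464.673 = 88646.9 Pa/m
dP = 88646.9 * 7.3 / 1000 = 647.1 kPa

647.1 kPa


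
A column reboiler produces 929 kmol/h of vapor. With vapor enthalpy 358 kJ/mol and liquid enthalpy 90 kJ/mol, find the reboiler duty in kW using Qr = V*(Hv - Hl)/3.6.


Qr = 929 * (358 - 90) / 3.6 = 929 * 268 / 3.6 = 69160

69160 kW


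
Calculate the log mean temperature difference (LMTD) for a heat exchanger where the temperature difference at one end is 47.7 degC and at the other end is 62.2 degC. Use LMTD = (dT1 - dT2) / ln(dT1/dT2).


LMTD = (dT1 - dT2) / ln(dT1/dT2)
= (47.7 - 62.2) / ln(47.7 / 62.2) = -14.5 / -0.265424 = 54.63

54.63 degC


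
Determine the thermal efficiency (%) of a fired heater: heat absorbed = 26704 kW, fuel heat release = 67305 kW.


Furnace efficiency = Q_absorbed / Q_fuel * 100
= 26704 / 67305 * 100 = 39.68

39.68 %


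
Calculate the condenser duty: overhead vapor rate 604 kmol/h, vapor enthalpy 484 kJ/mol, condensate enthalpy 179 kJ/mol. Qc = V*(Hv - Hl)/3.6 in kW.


Qc = 604 * (484 - 179) / 3.6 = 604 * 305 / 3.6 = 51170

51170 kW


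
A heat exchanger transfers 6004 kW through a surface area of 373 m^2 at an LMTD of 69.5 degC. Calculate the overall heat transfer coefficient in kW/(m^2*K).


From Q = U*A*LMTD, U = Q / (A * LMTD)
U = 6004 / (373 * 69.5) = 6004 / 25923.5 = 0.2316

0.2316 kW/(m^2*K)


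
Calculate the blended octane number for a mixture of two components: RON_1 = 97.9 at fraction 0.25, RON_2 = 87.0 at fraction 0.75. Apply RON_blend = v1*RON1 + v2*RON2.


Linear blending: RON_blend = sum(vi * RONi)
Contribution 1: 0.25 * 97.9 = 24.475
Contribution 2: 0.75 * 87.0 = 65.25
RON_blend = 24.475 + 65.25 = 89.725

89.725


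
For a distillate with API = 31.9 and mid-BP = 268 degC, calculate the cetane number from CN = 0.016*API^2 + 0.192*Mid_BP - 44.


CN = 0.016 * 31.9^2 + 0.192 * 268 - 44
CN = 16.28176 + 51.456 - 44 = 23.73776

23.73776


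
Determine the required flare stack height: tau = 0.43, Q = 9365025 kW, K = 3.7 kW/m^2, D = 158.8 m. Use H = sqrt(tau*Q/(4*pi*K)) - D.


tau*Q/(4*pi*K) = 0.43 * 9365025 / (4 * pi * 3.7) = 86609.6
sqrt(86609.6) = 294.295
H = 294.295 - 158.8 = 135.5

135.5 m


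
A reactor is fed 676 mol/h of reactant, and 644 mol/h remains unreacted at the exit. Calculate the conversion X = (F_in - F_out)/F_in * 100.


X = (F_in - F_out) / F_in * 100
Moles reacted = 676 - 644 = 32
X = 32 / 676 * 100
= 0.04734 * 100
= 4.734 %

4.734 %


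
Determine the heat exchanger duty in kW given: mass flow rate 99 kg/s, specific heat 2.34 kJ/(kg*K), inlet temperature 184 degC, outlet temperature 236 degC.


Q = m_dot * cp * delta_T
delta_T = 236 - 184 = 52 K
Q = 99 * 2.34 * 52
= 231.66 * 52
= 12046.32 kW

12046.32 kW


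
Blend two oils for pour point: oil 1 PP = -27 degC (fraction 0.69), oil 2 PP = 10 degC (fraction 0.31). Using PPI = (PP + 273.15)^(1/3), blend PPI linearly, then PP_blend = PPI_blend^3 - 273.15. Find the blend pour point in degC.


PPI_1 = (-27 + 273.15)^(1/3) = 6.2671
PPI_2 = (10 + 273.15)^(1/3) = 6.566574
PPI_blend = 0.69 * 6.2671 + 0.31 * 6.566574 = 6.359937
PP_blend = 6.359937^3 - 273.15 = 257.2518 - 273.15 = -15.9

-15.9 degC


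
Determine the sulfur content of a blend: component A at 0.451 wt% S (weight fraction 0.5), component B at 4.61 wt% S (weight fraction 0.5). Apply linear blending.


Linear sulfur blending: S_blend = x1*S1 + x2*S2
Contribution 1: 0.5 * 0.451 = 0.2255 wt%
Contribution 2: 0.5 * 4.61 = 2.305 wt%
S_blend = 0.2255 + 2.305 = 2.5305

2.5305 wt%


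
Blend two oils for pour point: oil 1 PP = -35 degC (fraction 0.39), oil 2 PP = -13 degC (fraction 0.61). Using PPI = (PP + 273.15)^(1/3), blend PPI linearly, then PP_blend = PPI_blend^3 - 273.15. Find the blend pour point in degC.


PPI_1 = (-35 + 273.15)^(1/3) = 6.198456
PPI_2 = (-13 + 273.15)^(1/3) = 6.383731
PPI_blend = 0.39 * 6.198456 + 0.61 * 6.383731 = 6.311474
PP_blend = 6.311474^3 - 273.15 = 251.4157 - 273.15 = -21.73

-21.73 degC


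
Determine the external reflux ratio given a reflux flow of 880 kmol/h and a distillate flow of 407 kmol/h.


Reflux ratio definition: R = L / D (liquid returned / distillate withdrawn)
L = 880 kmol/h, D = 407 kmol/h
R = 880 / 407 = 2.162

2.162


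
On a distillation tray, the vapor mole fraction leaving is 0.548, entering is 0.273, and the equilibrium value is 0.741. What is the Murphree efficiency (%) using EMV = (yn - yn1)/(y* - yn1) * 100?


Murphree vapor efficiency: EMV = (y_n - y_(n-1)) / (y*_n - y_(n-1)) * 100
EMV = (0.548 - 0.273) / (0.741 - 0.273) * 100 = 0.275 / 0.468 * 100 = 58.76

58.76 %


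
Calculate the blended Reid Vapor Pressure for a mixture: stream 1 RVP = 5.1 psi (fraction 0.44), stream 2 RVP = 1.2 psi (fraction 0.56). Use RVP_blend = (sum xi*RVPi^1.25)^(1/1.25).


Chevron index: RVP_blend = (sum xi*RVPi^1.25)^(1/1.25)
RVP^1.25 terms: 0.44 * 5.1^1.25 + 0.56 * 1.2^1.25 = 4.07555
RVP_blend = 4.07555^(1/1.25) = 3.077

3.077 psi


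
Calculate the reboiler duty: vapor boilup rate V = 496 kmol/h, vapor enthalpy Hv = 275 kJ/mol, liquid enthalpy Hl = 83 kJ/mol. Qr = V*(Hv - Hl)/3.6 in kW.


Qr = 496 * (275 - 83) / 3.6 = 496 * 192 / 3.6 = 26450

26450 kW


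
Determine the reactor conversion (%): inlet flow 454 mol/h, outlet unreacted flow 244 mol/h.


X = (F_in - F_out) / F_in * 100
Moles reacted = 454 - 244 = 210
X = 210 / 454 * 100
= 0.4626 * 100
= 46.26 %

46.26 %


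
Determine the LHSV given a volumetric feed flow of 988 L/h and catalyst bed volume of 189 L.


LHSV = volumetric feed rate / catalyst volume
= 988 L/h / 189 L
= 5.228 h^-1

5.228 h^-1


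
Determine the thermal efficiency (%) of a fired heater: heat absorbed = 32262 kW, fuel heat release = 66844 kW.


Furnace efficiency = Q_absorbed / Q_fuel * 100
= 32262 / 66844 * 100 = 48.26

48.26 %


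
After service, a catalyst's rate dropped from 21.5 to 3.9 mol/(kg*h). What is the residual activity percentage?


Activity (%) = (rate_used / rate_fresh) * 100
rate_used = 3.9, rate_fresh = 21.5
= (3.9 / 21.5) * 100
= 0.1814 * 100 = 18.14

18.14 %


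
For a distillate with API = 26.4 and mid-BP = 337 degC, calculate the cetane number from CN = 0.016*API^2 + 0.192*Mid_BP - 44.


CN = 0.016 * 26.4^2 + 0.192 * 337 - 44
CN = 11.15136 + 64.704 - 44 = 31.85536

31.85536


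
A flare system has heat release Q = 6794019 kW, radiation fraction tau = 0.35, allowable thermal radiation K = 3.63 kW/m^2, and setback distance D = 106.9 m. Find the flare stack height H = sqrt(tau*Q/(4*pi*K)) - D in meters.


tau*Q/(4*pi*K) = 0.35 * 6794019 / (4 * pi * 3.63) = 52128.9
sqrt(52128.9) = 228.318
H = 228.318 - 106.9 = 121.4

121.4 m


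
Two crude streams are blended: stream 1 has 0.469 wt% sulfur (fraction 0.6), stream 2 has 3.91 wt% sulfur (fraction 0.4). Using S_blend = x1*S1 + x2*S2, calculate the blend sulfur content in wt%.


Linear sulfur blending: S_blend = x1*S1 + x2*S2
Contribution 1: 0.6 * 0.469 = 0.2814 wt%
Contribution 2: 0.4 * 3.91 = 1.564 wt%
S_blend = 0.2814 + 1.564 = 1.8454

1.8454 wt%


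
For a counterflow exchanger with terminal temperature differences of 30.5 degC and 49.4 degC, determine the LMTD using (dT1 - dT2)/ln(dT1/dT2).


LMTD = (dT1 - dT2) / ln(dT1/dT2)
= (30.5 - 49.4) / ln(30.5 / 49.4) = -18.9 / -0.482224 = 39.19

39.19 degC


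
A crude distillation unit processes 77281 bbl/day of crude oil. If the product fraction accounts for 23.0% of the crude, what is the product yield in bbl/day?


Crude throughput = 77281 bbl/day
Fraction yield = 23.0%
yield = throughput * fraction / 100
yield = 77281 * 23.0 / 100 = 17774.63

17774.63 bbl/day


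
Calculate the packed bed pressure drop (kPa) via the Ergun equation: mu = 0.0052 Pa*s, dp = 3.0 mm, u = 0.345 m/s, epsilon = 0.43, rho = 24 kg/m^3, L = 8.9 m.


dp = 3.0 mm = 0.003 m
Viscous term = 150*0.0052*0.345*(1-0.43)^2 / (0.003^2*0.43^3) = 122184
Inertial term = 1.75*24*0.345^2*(1-0.43) / (0.003*0.43^3) = 11946.4
dP/L = 122184 + 11946.4 = 134130 Pa/m
dP = 134130 * 8.9 / 1000 = 1194 kPa

1194 kPa


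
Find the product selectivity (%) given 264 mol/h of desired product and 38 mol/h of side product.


Selectivity = desired / (desired + undesired) * 100
Total products = 264 + 38 = 302 mol/h
S = 264 / 302 * 100
= 0.8742 * 100
= 87.42 %

87.42 %


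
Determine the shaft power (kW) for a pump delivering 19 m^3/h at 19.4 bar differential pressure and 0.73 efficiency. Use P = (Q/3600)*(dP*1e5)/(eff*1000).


Q = 19 / 3600 = 0.00527778 m^3/s
P = 0.00527778 * (19.4 * 1e5) / 0.73 / 1000 = 14.03

14.03 kW


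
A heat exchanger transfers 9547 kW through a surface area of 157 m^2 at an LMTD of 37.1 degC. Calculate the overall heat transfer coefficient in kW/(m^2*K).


From Q = U*A*LMTD, U = Q / (A * LMTD)
U = 9547 / (157 * 37.1) = 9547 / 5824.7 = 1.639

1.639 kW/(m^2*K)


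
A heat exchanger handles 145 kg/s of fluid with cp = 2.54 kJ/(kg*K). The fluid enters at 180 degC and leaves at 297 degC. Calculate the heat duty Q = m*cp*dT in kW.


Q = m_dot * cp * delta_T
delta_T = 297 - 180 = 117 K
Q = 145 * 2.54 * 117
= 368.3 * 117
= 43091.1 kW

43091.1 kW


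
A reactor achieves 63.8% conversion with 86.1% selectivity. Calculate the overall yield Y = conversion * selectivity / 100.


Overall yield = conversion (%) * selectivity (%) / 100
Conversion = 63.8%, Selectivity = 86.1%
Y = 63.8 * 86.1 / 100
= 54.9318 %

54.9318 %


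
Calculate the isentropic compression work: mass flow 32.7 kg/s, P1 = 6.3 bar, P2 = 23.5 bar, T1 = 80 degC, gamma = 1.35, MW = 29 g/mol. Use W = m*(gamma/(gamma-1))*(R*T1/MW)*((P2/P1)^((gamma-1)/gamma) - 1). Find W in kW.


Isentropic work: W = m*(gamma/(gamma-1))*(R*T1/MW)*((P2/P1)^((gamma-1)/gamma) - 1)
T1 = 80 + 273.15 = 353.15 K
Pressure ratio = 23.5 / 6.3 = 3.73016
Exponent = (1.35 - 1)/1.35 = 0.259259
(P2/P1)^exp - 1 = 3.73016^0.259259 - 1 = 0.406778
W = 32.7 * 1.35 / 0.35 * 8.314 * 353.15 / 29 * 0.406778 = 5194

5194 kW


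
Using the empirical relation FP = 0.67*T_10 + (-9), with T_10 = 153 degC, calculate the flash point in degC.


FP = 0.67 * 153 + (-9) = 93.51

93.51 degC


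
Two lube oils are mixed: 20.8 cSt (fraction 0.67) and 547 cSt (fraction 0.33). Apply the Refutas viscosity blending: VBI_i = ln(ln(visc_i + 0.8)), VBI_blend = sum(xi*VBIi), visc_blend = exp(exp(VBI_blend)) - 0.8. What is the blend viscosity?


Refutas method: VBN_i = 14.534*ln(ln(visc_i + 0.8)) + 10.975, blended linearly by mass fraction; since VBN is linear in VBI_i = ln(ln(visc_i + 0.8)) and the fractions sum to 1, blend VBI directly: visc = exp(exp(VBI_blend)) - 0.8
VBI_1 = ln(ln(20.8 + 0.8)) = 1.12255
VBI_2 = ln(ln(547 + 0.8)) = 1.84149
VBI_blend = 0.67 * 1.12255 + 0.33 * 1.84149 = 1.3598
visc_blend = exp(exp(1.3598)) - 0.8 = 48.38

48.38 cSt


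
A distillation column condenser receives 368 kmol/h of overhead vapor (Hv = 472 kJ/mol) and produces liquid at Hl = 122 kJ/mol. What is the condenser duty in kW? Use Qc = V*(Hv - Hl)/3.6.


Qc = 368 * (472 - 122) / 3.6 = 368 * 350 / 3.6 = 35780

35780 kW


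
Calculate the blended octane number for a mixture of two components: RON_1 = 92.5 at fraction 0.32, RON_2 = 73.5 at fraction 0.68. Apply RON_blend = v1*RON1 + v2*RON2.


Linear blending: RON_blend = sum(vi * RONi)
Contribution 1: 0.32 * 92.5 = 29.6
Contribution 2: 0.68 * 73.5 = 49.98
RON_blend = 29.6 + 49.98 = 79.58

79.58


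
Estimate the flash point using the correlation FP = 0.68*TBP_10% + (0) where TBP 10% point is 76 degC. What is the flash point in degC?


FP = 0.68 * 76 + (0) = 51.68

51.68 degC


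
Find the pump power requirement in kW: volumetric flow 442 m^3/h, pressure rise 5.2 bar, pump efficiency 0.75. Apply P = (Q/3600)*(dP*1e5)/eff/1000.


Q = 442 / 3600 = 0.122778 m^3/s
P = 0.122778 * (5.2 * 1e5) / 0.75 / 1000 = 85.13

85.13 kW


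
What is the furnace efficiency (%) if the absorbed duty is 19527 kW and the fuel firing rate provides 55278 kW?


Furnace efficiency = Q_absorbed / Q_fuel * 100
= 19527 / 55278 * 100 = 35.33

35.33 %


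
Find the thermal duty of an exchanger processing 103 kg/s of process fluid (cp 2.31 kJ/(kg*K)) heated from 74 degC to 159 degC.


Q = m_dot * cp * delta_T
delta_T = 159 - 74 = 85 K
Q = 103 * 2.31 * 85
= 237.93 * 85
= 20224.05 kW

20224.05 kW


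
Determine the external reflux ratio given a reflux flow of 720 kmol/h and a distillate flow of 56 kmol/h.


Reflux ratio definition: R = L / D (liquid returned / distillate withdrawn)
L = 720 kmol/h, D = 56 kmol/h
R = 720 / 56 = 12.86

12.86


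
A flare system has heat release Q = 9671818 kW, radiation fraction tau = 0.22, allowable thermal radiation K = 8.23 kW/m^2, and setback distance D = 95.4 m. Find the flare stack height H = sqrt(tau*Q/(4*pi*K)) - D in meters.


tau*Q/(4*pi*K) = 0.22 * 9671818 / (4 * pi * 8.23) = 20574.1
sqrt(20574.1) = 143.437
H = 143.437 - 95.4 = 48.04

48.04 m


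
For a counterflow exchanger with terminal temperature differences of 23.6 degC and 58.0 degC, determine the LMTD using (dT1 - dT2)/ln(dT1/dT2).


LMTD = (dT1 - dT2) / ln(dT1/dT2)
= (23.6 - 58.0) / ln(23.6 / 58.0) = -34.4 / -0.899196 = 38.26

38.26 degC


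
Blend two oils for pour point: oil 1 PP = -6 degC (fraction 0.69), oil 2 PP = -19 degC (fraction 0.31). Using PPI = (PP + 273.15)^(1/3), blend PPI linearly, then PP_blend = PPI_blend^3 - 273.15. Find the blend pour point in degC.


PPI_1 = (-6 + 273.15)^(1/3) = 6.440482
PPI_2 = (-19 + 273.15)^(1/3) = 6.334272
PPI_blend = 0.69 * 6.440482 + 0.31 * 6.334272 = 6.407557
PP_blend = 6.407557^3 - 273.15 = 263.0737 - 273.15 = -10.08

-10.08 degC


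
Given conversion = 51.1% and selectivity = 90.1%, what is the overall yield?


Overall yield = conversion (%) * selectivity (%) / 100
Conversion = 51.1%, Selectivity = 90.1%
Y = 51.1 * 90.1 / 100
= 46.0411 %

46.0411 %


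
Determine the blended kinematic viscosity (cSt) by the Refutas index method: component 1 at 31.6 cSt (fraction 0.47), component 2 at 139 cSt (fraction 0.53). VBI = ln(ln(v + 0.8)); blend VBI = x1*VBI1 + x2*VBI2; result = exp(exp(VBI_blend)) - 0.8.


Refutas method: VBN_i = 14.534*ln(ln(visc_i + 0.8)) + 10.975, blended linearly by mass fraction; since VBN is linear in VBI_i = ln(ln(visc_i + 0.8)) and the fractions sum to 1, blend VBI directly: visc = exp(exp(VBI_blend)) - 0.8
VBI_1 = ln(ln(31.6 + 0.8)) = 1.2465
VBI_2 = ln(ln(139 + 0.8)) = 1.59741
VBI_blend = 0.47 * 1.2465 + 0.53 * 1.59741 = 1.43248
visc_blend = exp(exp(1.43248)) - 0.8 = 65.16

65.16 cSt
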